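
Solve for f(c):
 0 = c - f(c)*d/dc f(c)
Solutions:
 f(c) = -sqrt(C1 + c^2)
 f(c) = sqrt(C1 + c^2)


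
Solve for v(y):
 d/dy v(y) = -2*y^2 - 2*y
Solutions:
 v(y) = C1 - 2*y^3/3 - y^2


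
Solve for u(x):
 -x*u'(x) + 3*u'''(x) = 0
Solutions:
 u(x) = C1 + Integral(C2*airyai(3^(2/3)*x/3) + C3*airybi(3^(2/3)*x/3), x)


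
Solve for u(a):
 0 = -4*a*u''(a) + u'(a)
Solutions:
 u(a) = C1 + C2*a^(5/4)


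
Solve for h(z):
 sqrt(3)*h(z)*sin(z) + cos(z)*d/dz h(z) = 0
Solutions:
 h(z) = C1*cos(z)^(sqrt(3))


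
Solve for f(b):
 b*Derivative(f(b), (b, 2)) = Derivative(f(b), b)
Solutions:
 f(b) = C1 + C2*b^2


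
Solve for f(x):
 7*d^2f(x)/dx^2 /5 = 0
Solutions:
 f(x) = C1 + C2*x


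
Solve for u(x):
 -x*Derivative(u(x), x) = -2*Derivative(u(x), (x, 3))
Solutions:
 u(x) = C1 + Integral(C2*airyai(2^(2/3)*x/2) + C3*airybi(2^(2/3)*x/2), x)


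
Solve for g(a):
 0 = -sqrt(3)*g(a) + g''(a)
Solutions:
 g(a) = C1*exp(-3^(1/4)*a) + C2*exp(3^(1/4)*a)


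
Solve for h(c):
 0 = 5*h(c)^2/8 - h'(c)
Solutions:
 h(c) = -8/(C1 + 5*c)


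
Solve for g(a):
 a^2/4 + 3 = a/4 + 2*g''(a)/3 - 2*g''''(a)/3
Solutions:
 g(a) = C1 + C2*a + C3*exp(-a) + C4*exp(a) + a^4/32 - a^3/16 + 21*a^2/8


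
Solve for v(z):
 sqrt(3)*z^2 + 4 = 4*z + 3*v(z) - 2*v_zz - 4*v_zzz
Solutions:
 v(z) = C1*exp(-z*((9*sqrt(79) + 80)^(-1/3) + 2 + (9*sqrt(79) + 80)^(1/3))/12)*sin(sqrt(3)*z*(-(9*sqrt(79) + 80)^(1/3) + (9*sqrt(79) + 80)^(-1/3))/12) + C2*exp(-z*((9*sqrt(79) + 80)^(-1/3) + 2 + (9*sqrt(79) + 80)^(1/3))/12)*cos(sqrt(3)*z*(-(9*sqrt(79) + 80)^(1/3) + (9*sqrt(79) + 80)^(-1/3))/12) + C3*exp(z*(-1 + (9*sqrt(79) + 80)^(-1/3) + (9*sqrt(79) + 80)^(1/3))/6) + sqrt(3)*z^2/3 - 4*z/3 + 4*sqrt(3)/9 + 4/3


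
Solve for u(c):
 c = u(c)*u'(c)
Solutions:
 u(c) = -sqrt(C1 + c^2)
 u(c) = sqrt(C1 + c^2)


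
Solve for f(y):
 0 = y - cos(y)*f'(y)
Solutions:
 f(y) = C1 + Integral(y/cos(y), y)


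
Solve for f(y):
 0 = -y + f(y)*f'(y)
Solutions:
 f(y) = -sqrt(C1 + y^2)
 f(y) = sqrt(C1 + y^2)


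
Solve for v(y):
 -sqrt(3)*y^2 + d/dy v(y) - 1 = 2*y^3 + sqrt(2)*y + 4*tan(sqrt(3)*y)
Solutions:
 v(y) = C1 + y^4/2 + sqrt(3)*y^3/3 + sqrt(2)*y^2/2 + y - 4*sqrt(3)*log(cos(sqrt(3)*y))/3


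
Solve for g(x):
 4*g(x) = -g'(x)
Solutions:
 g(x) = C1*exp(-4*x)


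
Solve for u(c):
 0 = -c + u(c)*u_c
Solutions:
 u(c) = -sqrt(C1 + c^2)
 u(c) = sqrt(C1 + c^2)


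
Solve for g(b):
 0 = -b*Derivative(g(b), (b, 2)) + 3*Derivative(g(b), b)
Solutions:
 g(b) = C1 + C2*b^4


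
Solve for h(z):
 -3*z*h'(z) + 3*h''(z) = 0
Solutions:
 h(z) = C1 + C2*erfi(sqrt(2)*z/2)


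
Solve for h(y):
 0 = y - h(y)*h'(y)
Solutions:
 h(y) = -sqrt(C1 + y^2)
 h(y) = sqrt(C1 + y^2)


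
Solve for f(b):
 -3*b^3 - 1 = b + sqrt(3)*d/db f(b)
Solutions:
 f(b) = C1 - sqrt(3)*b^4/4 - sqrt(3)*b^2/6 - sqrt(3)*b/3


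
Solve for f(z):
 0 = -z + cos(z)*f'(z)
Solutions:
 f(z) = C1 + Integral(z/cos(z), z)


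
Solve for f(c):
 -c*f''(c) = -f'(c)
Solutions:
 f(c) = C1 + C2*c^2


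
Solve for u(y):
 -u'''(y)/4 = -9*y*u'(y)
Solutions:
 u(y) = C1 + Integral(C2*airyai(6^(2/3)*y) + C3*airybi(6^(2/3)*y), y)


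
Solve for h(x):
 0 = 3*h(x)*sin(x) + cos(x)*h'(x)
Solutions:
 h(x) = C1*cos(x)^3


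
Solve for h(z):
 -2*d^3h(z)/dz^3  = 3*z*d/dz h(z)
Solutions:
 h(z) = C1 + Integral(C2*airyai(-2^(2/3)*3^(1/3)*z/2) + C3*airybi(-2^(2/3)*3^(1/3)*z/2), z)


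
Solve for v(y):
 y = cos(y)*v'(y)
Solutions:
 v(y) = C1 + Integral(y/cos(y), y)


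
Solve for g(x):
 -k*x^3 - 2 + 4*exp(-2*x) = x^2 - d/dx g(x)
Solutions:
 g(x) = C1 + k*x^4/4 + x^3/3 + 2*x + 2*exp(-2*x)


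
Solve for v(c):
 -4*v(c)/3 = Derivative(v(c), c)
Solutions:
 v(c) = C1*exp(-4*c/3)


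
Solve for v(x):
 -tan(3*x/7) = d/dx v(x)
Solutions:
 v(x) = C1 + 7*log(cos(3*x/7))/3


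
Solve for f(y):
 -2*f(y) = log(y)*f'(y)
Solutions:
 f(y) = C1*exp(-2*li(y))


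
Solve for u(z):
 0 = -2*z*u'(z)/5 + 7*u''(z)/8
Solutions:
 u(z) = C1 + C2*erfi(2*sqrt(70)*z/35)


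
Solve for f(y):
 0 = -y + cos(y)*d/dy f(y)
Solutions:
 f(y) = C1 + Integral(y/cos(y), y)


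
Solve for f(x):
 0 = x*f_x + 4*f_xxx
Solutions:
 f(x) = C1 + Integral(C2*airyai(-2^(1/3)*x/2) + C3*airybi(-2^(1/3)*x/2), x)


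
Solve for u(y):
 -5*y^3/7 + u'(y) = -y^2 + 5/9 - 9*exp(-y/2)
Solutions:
 u(y) = C1 + 5*y^4/28 - y^3/3 + 5*y/9 + 18*exp(-y/2)


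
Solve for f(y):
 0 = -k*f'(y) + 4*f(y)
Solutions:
 f(y) = C1*exp(4*y/k)


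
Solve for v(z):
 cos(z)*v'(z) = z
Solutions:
 v(z) = C1 + Integral(z/cos(z), z)


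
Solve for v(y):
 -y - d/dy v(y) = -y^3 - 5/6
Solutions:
 v(y) = C1 + y^4/4 - y^2/2 + 5*y/6


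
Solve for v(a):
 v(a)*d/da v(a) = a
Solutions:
 v(a) = -sqrt(C1 + a^2)
 v(a) = sqrt(C1 + a^2)


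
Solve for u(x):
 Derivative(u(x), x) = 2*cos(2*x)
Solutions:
 u(x) = C1 + sin(2*x)


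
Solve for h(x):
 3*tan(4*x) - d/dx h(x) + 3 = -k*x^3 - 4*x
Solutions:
 h(x) = C1 + k*x^4/4 + 2*x^2 + 3*x - 3*log(cos(4*x))/4


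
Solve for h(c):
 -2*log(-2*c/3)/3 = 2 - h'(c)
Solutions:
 h(c) = C1 + 2*c*log(-c)/3 + 2*c*(-log(3) + log(2) + 2)/3


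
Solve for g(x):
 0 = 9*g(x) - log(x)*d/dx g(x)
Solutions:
 g(x) = C1*exp(9*li(x))


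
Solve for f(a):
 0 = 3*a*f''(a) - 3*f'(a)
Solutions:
 f(a) = C1 + C2*a^2


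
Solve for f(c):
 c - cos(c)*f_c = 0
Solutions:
 f(c) = C1 + Integral(c/cos(c), c)


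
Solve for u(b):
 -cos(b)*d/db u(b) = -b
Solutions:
 u(b) = C1 + Integral(b/cos(b), b)


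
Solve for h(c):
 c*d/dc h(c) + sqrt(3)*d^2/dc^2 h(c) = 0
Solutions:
 h(c) = C1 + C2*erf(sqrt(2)*3^(3/4)*c/6)


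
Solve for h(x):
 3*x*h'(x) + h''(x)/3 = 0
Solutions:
 h(x) = C1 + C2*erf(3*sqrt(2)*x/2)


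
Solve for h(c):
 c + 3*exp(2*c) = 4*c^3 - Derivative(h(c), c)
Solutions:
 h(c) = C1 + c^4 - c^2/2 - 3*exp(2*c)/2


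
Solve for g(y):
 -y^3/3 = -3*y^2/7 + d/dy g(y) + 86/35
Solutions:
 g(y) = C1 - y^4/12 + y^3/7 - 86*y/35


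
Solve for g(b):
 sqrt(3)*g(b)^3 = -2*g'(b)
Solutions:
 g(b) = -sqrt(-1/(C1 - sqrt(3)*b))
 g(b) = sqrt(-1/(C1 - sqrt(3)*b))


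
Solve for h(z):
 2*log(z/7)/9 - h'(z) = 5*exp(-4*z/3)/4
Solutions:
 h(z) = C1 + 2*z*log(z)/9 + 2*z*(-log(7) - 1)/9 + 15*exp(-4*z/3)/16


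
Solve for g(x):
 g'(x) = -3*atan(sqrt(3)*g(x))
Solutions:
 Integral(1/atan(sqrt(3)*_y), (_y, g(x))) = C1 - 3*x


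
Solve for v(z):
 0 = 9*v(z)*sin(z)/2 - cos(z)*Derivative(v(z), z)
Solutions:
 v(z) = C1/cos(z)^(9/2)


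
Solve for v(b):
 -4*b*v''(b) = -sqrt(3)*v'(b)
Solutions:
 v(b) = C1 + C2*b^(sqrt(3)/4 + 1)


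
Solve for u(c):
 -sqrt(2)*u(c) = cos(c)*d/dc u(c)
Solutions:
 u(c) = C1*(sin(c) - 1)^(sqrt(2)/2)/(sin(c) + 1)^(sqrt(2)/2)


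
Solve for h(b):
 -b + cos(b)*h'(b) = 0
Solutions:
 h(b) = C1 + Integral(b/cos(b), b)


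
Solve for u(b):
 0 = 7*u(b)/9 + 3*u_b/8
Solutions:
 u(b) = C1*exp(-56*b/27)


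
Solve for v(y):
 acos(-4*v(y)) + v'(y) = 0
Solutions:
 Integral(1/acos(-4*_y), (_y, v(y))) = C1 - y


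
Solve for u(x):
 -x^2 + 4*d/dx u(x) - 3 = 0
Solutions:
 u(x) = C1 + x^3/12 + 3*x/4


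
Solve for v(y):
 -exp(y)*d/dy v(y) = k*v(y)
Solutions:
 v(y) = C1*exp(k*exp(-y))


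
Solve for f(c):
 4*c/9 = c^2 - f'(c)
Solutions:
 f(c) = C1 + c^3/3 - 2*c^2/9


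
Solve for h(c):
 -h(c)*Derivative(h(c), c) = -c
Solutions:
 h(c) = -sqrt(C1 + c^2)
 h(c) = sqrt(C1 + c^2)


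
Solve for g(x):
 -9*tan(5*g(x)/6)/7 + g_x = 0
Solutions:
 g(x) = -6*asin(C1*exp(15*x/14))/5 + 6*pi/5
 g(x) = 6*asin(C1*exp(15*x/14))/5


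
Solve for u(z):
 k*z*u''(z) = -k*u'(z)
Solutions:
 u(z) = C1 + C2*log(z)


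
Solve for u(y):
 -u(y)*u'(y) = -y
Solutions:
 u(y) = -sqrt(C1 + y^2)
 u(y) = sqrt(C1 + y^2)


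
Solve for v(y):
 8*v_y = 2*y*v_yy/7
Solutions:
 v(y) = C1 + C2*y^29


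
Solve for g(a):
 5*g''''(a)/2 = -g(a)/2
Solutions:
 g(a) = (C1*sin(sqrt(2)*5^(3/4)*a/10) + C2*cos(sqrt(2)*5^(3/4)*a/10))*exp(-sqrt(2)*5^(3/4)*a/10) + (C3*sin(sqrt(2)*5^(3/4)*a/10) + C4*cos(sqrt(2)*5^(3/4)*a/10))*exp(sqrt(2)*5^(3/4)*a/10)


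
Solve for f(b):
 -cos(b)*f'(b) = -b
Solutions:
 f(b) = C1 + Integral(b/cos(b), b)


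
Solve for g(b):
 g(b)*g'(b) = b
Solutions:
 g(b) = -sqrt(C1 + b^2)
 g(b) = sqrt(C1 + b^2)


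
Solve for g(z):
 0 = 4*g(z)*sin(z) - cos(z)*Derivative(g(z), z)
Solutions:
 g(z) = C1/cos(z)^4


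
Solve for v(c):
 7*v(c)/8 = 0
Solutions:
 v(c) = 0


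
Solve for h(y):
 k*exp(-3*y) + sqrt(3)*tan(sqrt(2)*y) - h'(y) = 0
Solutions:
 h(y) = C1 - k*exp(-3*y)/3 + sqrt(6)*log(tan(sqrt(2)*y)^2 + 1)/4


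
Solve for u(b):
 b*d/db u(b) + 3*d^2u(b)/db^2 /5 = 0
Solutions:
 u(b) = C1 + C2*erf(sqrt(30)*b/6)


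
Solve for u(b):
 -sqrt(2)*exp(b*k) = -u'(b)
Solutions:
 u(b) = C1 + sqrt(2)*exp(b*k)/k


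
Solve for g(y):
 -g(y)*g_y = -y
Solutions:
 g(y) = -sqrt(C1 + y^2)
 g(y) = sqrt(C1 + y^2)


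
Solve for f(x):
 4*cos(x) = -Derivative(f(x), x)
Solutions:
 f(x) = C1 - 4*sin(x)


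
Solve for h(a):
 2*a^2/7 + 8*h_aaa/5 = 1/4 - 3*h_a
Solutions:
 h(a) = C1 + C2*sin(sqrt(30)*a/4) + C3*cos(sqrt(30)*a/4) - 2*a^3/63 + 233*a/1260


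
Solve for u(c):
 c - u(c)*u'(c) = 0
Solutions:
 u(c) = -sqrt(C1 + c^2)
 u(c) = sqrt(C1 + c^2)


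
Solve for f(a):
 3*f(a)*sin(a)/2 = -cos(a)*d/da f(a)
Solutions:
 f(a) = C1*cos(a)^(3/2)


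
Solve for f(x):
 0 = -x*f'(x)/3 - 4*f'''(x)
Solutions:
 f(x) = C1 + Integral(C2*airyai(-18^(1/3)*x/6) + C3*airybi(-18^(1/3)*x/6), x)


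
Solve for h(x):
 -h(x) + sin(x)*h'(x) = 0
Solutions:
 h(x) = C1*sqrt(cos(x) - 1)/sqrt(cos(x) + 1)


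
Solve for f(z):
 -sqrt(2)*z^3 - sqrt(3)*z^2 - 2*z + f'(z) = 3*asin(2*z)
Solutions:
 f(z) = C1 + sqrt(2)*z^4/4 + sqrt(3)*z^3/3 + z^2 + 3*z*asin(2*z) + 3*sqrt(1 - 4*z^2)/2


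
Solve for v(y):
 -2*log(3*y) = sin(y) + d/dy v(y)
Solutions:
 v(y) = C1 - 2*y*log(y) - 2*y*log(3) + 2*y + cos(y)


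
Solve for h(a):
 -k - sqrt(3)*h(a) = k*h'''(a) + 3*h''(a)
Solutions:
 h(a) = C1*exp(-a*((sqrt(((sqrt(3) + 2/k^2)^2 - 4/k^4)/k^2)/2 + sqrt(3)/(2*k) + k^(-3))^(1/3) + 1/k + 1/(k^2*(sqrt(((sqrt(3) + 2/k^2)^2 - 4/k^4)/k^2)/2 + sqrt(3)/(2*k) + k^(-3))^(1/3)))) + C2*exp(a*((sqrt(((sqrt(3) + 2/k^2)^2 - 4/k^4)/k^2)/2 + sqrt(3)/(2*k) + k^(-3))^(1/3)/2 - sqrt(3)*I*(sqrt(((sqrt(3) + 2/k^2)^2 - 4/k^4)/k^2)/2 + sqrt(3)/(2*k) + k^(-3))^(1/3)/2 - 1/k - 2/(k^2*(-1 + sqrt(3)*I)*(sqrt(((sqrt(3) + 2/k^2)^2 - 4/k^4)/k^2)/2 + sqrt(3)/(2*k) + k^(-3))^(1/3)))) + C3*exp(a*((sqrt(((sqrt(3) + 2/k^2)^2 - 4/k^4)/k^2)/2 + sqrt(3)/(2*k) + k^(-3))^(1/3)/2 + sqrt(3)*I*(sqrt(((sqrt(3) + 2/k^2)^2 - 4/k^4)/k^2)/2 + sqrt(3)/(2*k) + k^(-3))^(1/3)/2 - 1/k + 2/(k^2*(1 + sqrt(3)*I)*(sqrt(((sqrt(3) + 2/k^2)^2 - 4/k^4)/k^2)/2 + sqrt(3)/(2*k) + k^(-3))^(1/3)))) - sqrt(3)*k/3


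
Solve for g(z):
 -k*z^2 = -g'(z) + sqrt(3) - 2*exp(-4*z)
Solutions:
 g(z) = C1 + k*z^3/3 + sqrt(3)*z + exp(-4*z)/2


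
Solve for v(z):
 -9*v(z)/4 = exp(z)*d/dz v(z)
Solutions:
 v(z) = C1*exp(9*exp(-z)/4)


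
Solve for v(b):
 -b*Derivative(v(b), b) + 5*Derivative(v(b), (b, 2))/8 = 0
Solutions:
 v(b) = C1 + C2*erfi(2*sqrt(5)*b/5)


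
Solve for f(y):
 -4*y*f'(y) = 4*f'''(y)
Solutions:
 f(y) = C1 + Integral(C2*airyai(-y) + C3*airybi(-y), y)


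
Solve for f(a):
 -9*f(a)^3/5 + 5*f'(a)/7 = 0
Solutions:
 f(a) = -5*sqrt(2)*sqrt(-1/(C1 + 63*a))/2
 f(a) = 5*sqrt(2)*sqrt(-1/(C1 + 63*a))/2


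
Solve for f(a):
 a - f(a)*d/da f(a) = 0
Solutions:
 f(a) = -sqrt(C1 + a^2)
 f(a) = sqrt(C1 + a^2)


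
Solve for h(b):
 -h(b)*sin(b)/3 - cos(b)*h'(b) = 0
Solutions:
 h(b) = C1*cos(b)^(1/3)


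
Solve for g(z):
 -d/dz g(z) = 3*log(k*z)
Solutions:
 g(z) = C1 - 3*z*log(k*z) + 3*z


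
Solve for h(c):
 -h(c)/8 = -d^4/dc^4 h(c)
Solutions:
 h(c) = C1*exp(-2^(1/4)*c/2) + C2*exp(2^(1/4)*c/2) + C3*sin(2^(1/4)*c/2) + C4*cos(2^(1/4)*c/2)


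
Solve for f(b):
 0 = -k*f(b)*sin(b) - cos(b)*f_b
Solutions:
 f(b) = C1*exp(k*log(cos(b)))


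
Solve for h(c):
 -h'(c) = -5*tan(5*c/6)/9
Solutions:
 h(c) = C1 - 2*log(cos(5*c/6))/3


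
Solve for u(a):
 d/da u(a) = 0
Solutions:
 u(a) = C1


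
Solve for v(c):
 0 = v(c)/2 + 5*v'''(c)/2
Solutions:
 v(c) = C3*exp(-5^(2/3)*c/5) + (C1*sin(sqrt(3)*5^(2/3)*c/10) + C2*cos(sqrt(3)*5^(2/3)*c/10))*exp(5^(2/3)*c/10)


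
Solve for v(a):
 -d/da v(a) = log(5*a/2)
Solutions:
 v(a) = C1 - a*log(a) + a*log(2/5) + a


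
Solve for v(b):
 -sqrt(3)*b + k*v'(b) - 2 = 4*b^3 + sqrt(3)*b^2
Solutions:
 v(b) = C1 + b^4/k + sqrt(3)*b^3/(3*k) + sqrt(3)*b^2/(2*k) + 2*b/k


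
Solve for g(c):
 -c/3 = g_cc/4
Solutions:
 g(c) = C1 + C2*c - 2*c^3/9


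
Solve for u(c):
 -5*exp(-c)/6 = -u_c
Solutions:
 u(c) = C1 - 5*exp(-c)/6


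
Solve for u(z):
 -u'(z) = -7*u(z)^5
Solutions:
 u(z) = -(-1/(C1 + 28*z))^(1/4)
 u(z) = (-1/(C1 + 28*z))^(1/4)
 u(z) = -I*(-1/(C1 + 28*z))^(1/4)
 u(z) = I*(-1/(C1 + 28*z))^(1/4)


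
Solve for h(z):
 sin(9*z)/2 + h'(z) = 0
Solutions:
 h(z) = C1 + cos(9*z)/18


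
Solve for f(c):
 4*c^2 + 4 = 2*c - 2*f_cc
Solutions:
 f(c) = C1 + C2*c - c^4/6 + c^3/6 - c^2


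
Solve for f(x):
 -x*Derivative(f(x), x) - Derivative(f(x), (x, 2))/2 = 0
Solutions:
 f(x) = C1 + C2*erf(x)


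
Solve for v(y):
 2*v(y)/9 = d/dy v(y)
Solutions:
 v(y) = C1*exp(2*y/9)


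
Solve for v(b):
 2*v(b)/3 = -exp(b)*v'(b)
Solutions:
 v(b) = C1*exp(2*exp(-b)/3)


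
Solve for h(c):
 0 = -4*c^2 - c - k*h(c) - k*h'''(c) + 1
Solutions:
 h(c) = C1*exp(-c) + C2*exp(c*(1 - sqrt(3)*I)/2) + C3*exp(c*(1 + sqrt(3)*I)/2) - 4*c^2/k - c/k + 1/k


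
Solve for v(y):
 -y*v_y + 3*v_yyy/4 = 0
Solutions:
 v(y) = C1 + Integral(C2*airyai(6^(2/3)*y/3) + C3*airybi(6^(2/3)*y/3), y)


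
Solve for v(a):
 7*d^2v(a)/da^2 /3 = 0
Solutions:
 v(a) = C1 + C2*a


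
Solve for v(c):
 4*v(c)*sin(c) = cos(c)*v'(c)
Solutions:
 v(c) = C1/cos(c)^4


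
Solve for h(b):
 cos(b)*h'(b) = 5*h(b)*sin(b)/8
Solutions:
 h(b) = C1/cos(b)^(5/8)


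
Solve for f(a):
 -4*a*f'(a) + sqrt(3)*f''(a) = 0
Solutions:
 f(a) = C1 + C2*erfi(sqrt(2)*3^(3/4)*a/3)


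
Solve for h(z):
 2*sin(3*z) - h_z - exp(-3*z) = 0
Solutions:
 h(z) = C1 - 2*cos(3*z)/3 + exp(-3*z)/3


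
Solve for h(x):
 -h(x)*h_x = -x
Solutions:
 h(x) = -sqrt(C1 + x^2)
 h(x) = sqrt(C1 + x^2)


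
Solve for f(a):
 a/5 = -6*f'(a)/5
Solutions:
 f(a) = C1 - a^2/12


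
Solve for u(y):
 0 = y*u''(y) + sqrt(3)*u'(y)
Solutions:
 u(y) = C1 + C2*y^(1 - sqrt(3))


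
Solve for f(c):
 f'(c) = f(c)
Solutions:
 f(c) = C1*exp(c)


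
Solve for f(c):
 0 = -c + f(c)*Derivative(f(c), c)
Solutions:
 f(c) = -sqrt(C1 + c^2)
 f(c) = sqrt(C1 + c^2)


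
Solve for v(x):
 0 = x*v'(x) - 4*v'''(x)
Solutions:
 v(x) = C1 + Integral(C2*airyai(2^(1/3)*x/2) + C3*airybi(2^(1/3)*x/2), x)


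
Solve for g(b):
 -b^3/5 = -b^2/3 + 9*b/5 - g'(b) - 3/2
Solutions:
 g(b) = C1 + b^4/20 - b^3/9 + 9*b^2/10 - 3*b/2


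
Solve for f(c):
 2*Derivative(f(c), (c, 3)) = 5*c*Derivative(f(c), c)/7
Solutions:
 f(c) = C1 + Integral(C2*airyai(14^(2/3)*5^(1/3)*c/14) + C3*airybi(14^(2/3)*5^(1/3)*c/14), c)


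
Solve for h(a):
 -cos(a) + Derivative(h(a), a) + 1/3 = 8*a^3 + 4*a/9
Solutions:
 h(a) = C1 + 2*a^4 + 2*a^2/9 - a/3 + sin(a)


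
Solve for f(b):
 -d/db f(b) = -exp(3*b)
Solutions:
 f(b) = C1 + exp(3*b)/3


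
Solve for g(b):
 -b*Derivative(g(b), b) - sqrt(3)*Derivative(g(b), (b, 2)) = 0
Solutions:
 g(b) = C1 + C2*erf(sqrt(2)*3^(3/4)*b/6)


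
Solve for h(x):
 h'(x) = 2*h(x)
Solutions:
 h(x) = C1*exp(2*x)


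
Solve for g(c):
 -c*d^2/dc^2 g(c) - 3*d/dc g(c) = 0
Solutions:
 g(c) = C1 + C2/c^2


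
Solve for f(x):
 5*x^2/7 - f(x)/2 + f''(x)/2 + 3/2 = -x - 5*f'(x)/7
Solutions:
 f(x) = C1*exp(x*(-5 + sqrt(74))/7) + C2*exp(-x*(5 + sqrt(74))/7) + 10*x^2/7 + 298*x/49 + 4989/343


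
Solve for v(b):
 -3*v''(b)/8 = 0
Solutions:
 v(b) = C1 + C2*b


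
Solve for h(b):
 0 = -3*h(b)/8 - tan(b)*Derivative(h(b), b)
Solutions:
 h(b) = C1/sin(b)^(3/8)


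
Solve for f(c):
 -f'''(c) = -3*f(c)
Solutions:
 f(c) = C3*exp(3^(1/3)*c) + (C1*sin(3^(5/6)*c/2) + C2*cos(3^(5/6)*c/2))*exp(-3^(1/3)*c/2)


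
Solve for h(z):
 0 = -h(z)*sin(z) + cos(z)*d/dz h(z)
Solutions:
 h(z) = C1/cos(z)


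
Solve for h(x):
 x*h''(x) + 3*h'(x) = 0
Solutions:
 h(x) = C1 + C2/x^2


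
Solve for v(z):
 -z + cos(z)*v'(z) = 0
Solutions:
 v(z) = C1 + Integral(z/cos(z), z)


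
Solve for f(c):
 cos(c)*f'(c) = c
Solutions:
 f(c) = C1 + Integral(c/cos(c), c)


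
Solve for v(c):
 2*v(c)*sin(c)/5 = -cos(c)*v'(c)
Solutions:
 v(c) = C1*cos(c)^(2/5)


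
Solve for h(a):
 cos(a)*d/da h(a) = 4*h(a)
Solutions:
 h(a) = C1*(sin(a)^2 + 2*sin(a) + 1)/(sin(a)^2 - 2*sin(a) + 1)


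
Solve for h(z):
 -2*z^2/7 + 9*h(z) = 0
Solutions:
 h(z) = 2*z^2/63


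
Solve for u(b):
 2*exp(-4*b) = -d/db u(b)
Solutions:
 u(b) = C1 + exp(-4*b)/2


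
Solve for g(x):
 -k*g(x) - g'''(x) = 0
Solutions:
 g(x) = C1*exp(x*(-k)^(1/3)) + C2*exp(x*(-k)^(1/3)*(-1 + sqrt(3)*I)/2) + C3*exp(-x*(-k)^(1/3)*(1 + sqrt(3)*I)/2)


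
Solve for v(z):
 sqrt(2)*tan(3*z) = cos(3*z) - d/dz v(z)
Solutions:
 v(z) = C1 + sqrt(2)*log(cos(3*z))/3 + sin(3*z)/3


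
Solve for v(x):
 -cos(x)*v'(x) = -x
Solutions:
 v(x) = C1 + Integral(x/cos(x), x)


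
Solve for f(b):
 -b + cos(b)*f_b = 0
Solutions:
 f(b) = C1 + Integral(b/cos(b), b)


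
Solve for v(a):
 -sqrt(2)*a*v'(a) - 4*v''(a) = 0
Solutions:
 v(a) = C1 + C2*erf(2^(3/4)*a/4)


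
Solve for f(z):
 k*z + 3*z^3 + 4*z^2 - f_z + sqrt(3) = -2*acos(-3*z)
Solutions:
 f(z) = C1 + k*z^2/2 + 3*z^4/4 + 4*z^3/3 + 2*z*acos(-3*z) + sqrt(3)*z + 2*sqrt(1 - 9*z^2)/3


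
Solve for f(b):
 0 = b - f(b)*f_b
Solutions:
 f(b) = -sqrt(C1 + b^2)
 f(b) = sqrt(C1 + b^2)


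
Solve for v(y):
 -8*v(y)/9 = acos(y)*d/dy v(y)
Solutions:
 v(y) = C1*exp(-8*Integral(1/acos(y), y)/9)


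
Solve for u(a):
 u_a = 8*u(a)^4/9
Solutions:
 u(a) = 3^(1/3)*(-1/(C1 + 8*a))^(1/3)
 u(a) = (-1/(C1 + 8*a))^(1/3)*(-3^(1/3) - 3^(5/6)*I)/2
 u(a) = (-1/(C1 + 8*a))^(1/3)*(-3^(1/3) + 3^(5/6)*I)/2


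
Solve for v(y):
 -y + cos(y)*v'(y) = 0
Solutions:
 v(y) = C1 + Integral(y/cos(y), y)


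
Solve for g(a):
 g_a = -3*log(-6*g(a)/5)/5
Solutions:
 5*Integral(1/(log(-_y) - log(5) + log(6)), (_y, g(a)))/3 = C1 - a


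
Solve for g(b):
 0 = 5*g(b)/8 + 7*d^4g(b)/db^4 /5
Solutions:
 g(b) = (C1*sin(14^(3/4)*sqrt(5)*b/28) + C2*cos(14^(3/4)*sqrt(5)*b/28))*exp(-14^(3/4)*sqrt(5)*b/28) + (C3*sin(14^(3/4)*sqrt(5)*b/28) + C4*cos(14^(3/4)*sqrt(5)*b/28))*exp(14^(3/4)*sqrt(5)*b/28)


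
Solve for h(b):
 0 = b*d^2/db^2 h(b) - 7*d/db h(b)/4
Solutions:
 h(b) = C1 + C2*b^(11/4)


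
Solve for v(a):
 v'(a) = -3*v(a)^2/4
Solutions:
 v(a) = 4/(C1 + 3*a)


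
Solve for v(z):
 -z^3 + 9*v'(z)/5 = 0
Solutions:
 v(z) = C1 + 5*z^4/36


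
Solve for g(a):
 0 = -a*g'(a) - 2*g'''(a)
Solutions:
 g(a) = C1 + Integral(C2*airyai(-2^(2/3)*a/2) + C3*airybi(-2^(2/3)*a/2), a)


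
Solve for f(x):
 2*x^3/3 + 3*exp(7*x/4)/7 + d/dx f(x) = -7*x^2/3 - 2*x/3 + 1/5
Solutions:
 f(x) = C1 - x^4/6 - 7*x^3/9 - x^2/3 + x/5 - 12*exp(7*x/4)/49


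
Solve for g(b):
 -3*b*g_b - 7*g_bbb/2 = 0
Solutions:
 g(b) = C1 + Integral(C2*airyai(-6^(1/3)*7^(2/3)*b/7) + C3*airybi(-6^(1/3)*7^(2/3)*b/7), b)


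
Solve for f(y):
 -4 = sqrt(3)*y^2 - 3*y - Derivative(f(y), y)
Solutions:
 f(y) = C1 + sqrt(3)*y^3/3 - 3*y^2/2 + 4*y


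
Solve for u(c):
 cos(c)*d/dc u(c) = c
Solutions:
 u(c) = C1 + Integral(c/cos(c), c)


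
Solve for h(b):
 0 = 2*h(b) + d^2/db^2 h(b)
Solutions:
 h(b) = C1*sin(sqrt(2)*b) + C2*cos(sqrt(2)*b)


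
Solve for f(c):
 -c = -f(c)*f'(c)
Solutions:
 f(c) = -sqrt(C1 + c^2)
 f(c) = sqrt(C1 + c^2)


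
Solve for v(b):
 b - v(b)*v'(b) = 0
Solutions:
 v(b) = -sqrt(C1 + b^2)
 v(b) = sqrt(C1 + b^2)


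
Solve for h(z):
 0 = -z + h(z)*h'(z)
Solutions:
 h(z) = -sqrt(C1 + z^2)
 h(z) = sqrt(C1 + z^2)


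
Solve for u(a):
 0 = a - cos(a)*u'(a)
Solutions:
 u(a) = C1 + Integral(a/cos(a), a)


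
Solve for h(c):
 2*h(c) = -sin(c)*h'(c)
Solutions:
 h(c) = C1*(cos(c) + 1)/(cos(c) - 1)


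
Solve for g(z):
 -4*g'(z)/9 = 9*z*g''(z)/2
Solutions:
 g(z) = C1 + C2*z^(73/81)


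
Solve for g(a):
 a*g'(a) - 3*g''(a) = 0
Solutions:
 g(a) = C1 + C2*erfi(sqrt(6)*a/6)


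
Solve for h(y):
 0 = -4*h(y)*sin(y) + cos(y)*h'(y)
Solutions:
 h(y) = C1/cos(y)^4


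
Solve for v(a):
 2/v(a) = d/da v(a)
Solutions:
 v(a) = -sqrt(C1 + 4*a)
 v(a) = sqrt(C1 + 4*a)


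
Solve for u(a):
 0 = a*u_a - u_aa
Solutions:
 u(a) = C1 + C2*erfi(sqrt(2)*a/2)


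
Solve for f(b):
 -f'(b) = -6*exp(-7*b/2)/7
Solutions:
 f(b) = C1 - 12*exp(-7*b/2)/49


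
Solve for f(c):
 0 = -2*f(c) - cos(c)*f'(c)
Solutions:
 f(c) = C1*(sin(c) - 1)/(sin(c) + 1)


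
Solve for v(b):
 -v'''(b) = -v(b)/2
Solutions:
 v(b) = C3*exp(2^(2/3)*b/2) + (C1*sin(2^(2/3)*sqrt(3)*b/4) + C2*cos(2^(2/3)*sqrt(3)*b/4))*exp(-2^(2/3)*b/4)


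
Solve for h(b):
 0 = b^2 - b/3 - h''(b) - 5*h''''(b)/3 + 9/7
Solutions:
 h(b) = C1 + C2*b + C3*sin(sqrt(15)*b/5) + C4*cos(sqrt(15)*b/5) + b^4/12 - b^3/18 - 43*b^2/42


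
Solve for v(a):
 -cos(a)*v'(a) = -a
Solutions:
 v(a) = C1 + Integral(a/cos(a), a)


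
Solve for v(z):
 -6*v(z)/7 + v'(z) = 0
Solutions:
 v(z) = C1*exp(6*z/7)


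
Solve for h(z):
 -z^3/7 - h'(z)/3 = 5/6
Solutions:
 h(z) = C1 - 3*z^4/28 - 5*z/2


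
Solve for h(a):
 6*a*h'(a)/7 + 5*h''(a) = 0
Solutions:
 h(a) = C1 + C2*erf(sqrt(105)*a/35)


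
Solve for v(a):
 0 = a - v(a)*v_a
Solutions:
 v(a) = -sqrt(C1 + a^2)
 v(a) = sqrt(C1 + a^2)


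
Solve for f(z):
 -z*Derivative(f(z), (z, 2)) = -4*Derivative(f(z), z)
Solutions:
 f(z) = C1 + C2*z^5


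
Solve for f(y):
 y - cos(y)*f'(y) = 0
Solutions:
 f(y) = C1 + Integral(y/cos(y), y)


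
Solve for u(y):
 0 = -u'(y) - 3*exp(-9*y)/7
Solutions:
 u(y) = C1 + exp(-9*y)/21


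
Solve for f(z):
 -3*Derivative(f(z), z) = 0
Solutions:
 f(z) = C1


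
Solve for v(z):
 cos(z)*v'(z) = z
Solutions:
 v(z) = C1 + Integral(z/cos(z), z)


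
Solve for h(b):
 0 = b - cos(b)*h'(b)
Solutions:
 h(b) = C1 + Integral(b/cos(b), b)


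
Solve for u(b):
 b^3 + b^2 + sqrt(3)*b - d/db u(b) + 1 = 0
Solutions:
 u(b) = C1 + b^4/4 + b^3/3 + sqrt(3)*b^2/2 + b


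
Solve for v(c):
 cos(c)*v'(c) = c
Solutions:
 v(c) = C1 + Integral(c/cos(c), c)


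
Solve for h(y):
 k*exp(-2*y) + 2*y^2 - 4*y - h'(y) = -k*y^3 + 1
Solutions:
 h(y) = C1 + k*y^4/4 - k*exp(-2*y)/2 + 2*y^3/3 - 2*y^2 - y


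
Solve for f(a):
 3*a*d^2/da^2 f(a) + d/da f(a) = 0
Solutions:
 f(a) = C1 + C2*a^(2/3)


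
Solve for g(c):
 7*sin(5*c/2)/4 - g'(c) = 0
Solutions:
 g(c) = C1 - 7*cos(5*c/2)/10


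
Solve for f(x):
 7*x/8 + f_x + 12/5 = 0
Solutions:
 f(x) = C1 - 7*x^2/16 - 12*x/5


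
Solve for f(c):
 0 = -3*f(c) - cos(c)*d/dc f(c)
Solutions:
 f(c) = C1*(sin(c) - 1)^(3/2)/(sin(c) + 1)^(3/2)


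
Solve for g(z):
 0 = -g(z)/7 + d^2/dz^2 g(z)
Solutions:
 g(z) = C1*exp(-sqrt(7)*z/7) + C2*exp(sqrt(7)*z/7)


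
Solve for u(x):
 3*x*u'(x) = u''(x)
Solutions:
 u(x) = C1 + C2*erfi(sqrt(6)*x/2)


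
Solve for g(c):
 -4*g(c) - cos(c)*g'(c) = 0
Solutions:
 g(c) = C1*(sin(c)^2 - 2*sin(c) + 1)/(sin(c)^2 + 2*sin(c) + 1)


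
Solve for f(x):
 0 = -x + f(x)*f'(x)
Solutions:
 f(x) = -sqrt(C1 + x^2)
 f(x) = sqrt(C1 + x^2)


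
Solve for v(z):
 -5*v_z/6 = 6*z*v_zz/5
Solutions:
 v(z) = C1 + C2*z^(11/36)


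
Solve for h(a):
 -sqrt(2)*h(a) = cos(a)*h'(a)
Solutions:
 h(a) = C1*(sin(a) - 1)^(sqrt(2)/2)/(sin(a) + 1)^(sqrt(2)/2)


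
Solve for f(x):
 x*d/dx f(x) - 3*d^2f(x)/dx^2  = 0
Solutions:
 f(x) = C1 + C2*erfi(sqrt(6)*x/6)


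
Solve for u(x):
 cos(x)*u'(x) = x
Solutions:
 u(x) = C1 + Integral(x/cos(x), x)


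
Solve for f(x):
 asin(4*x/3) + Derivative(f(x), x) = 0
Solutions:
 f(x) = C1 - x*asin(4*x/3) - sqrt(9 - 16*x^2)/4


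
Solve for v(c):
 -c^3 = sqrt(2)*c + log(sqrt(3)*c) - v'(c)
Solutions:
 v(c) = C1 + c^4/4 + sqrt(2)*c^2/2 + c*log(c) - c + c*log(3)/2


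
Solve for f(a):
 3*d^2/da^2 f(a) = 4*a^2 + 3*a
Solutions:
 f(a) = C1 + C2*a + a^4/9 + a^3/6


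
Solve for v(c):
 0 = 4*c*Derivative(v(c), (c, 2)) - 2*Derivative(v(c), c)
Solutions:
 v(c) = C1 + C2*c^(3/2)


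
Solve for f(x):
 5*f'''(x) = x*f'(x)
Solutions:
 f(x) = C1 + Integral(C2*airyai(5^(2/3)*x/5) + C3*airybi(5^(2/3)*x/5), x)


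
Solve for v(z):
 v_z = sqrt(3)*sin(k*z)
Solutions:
 v(z) = C1 - sqrt(3)*cos(k*z)/k


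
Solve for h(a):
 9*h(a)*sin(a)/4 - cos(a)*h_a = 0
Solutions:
 h(a) = C1/cos(a)^(9/4)


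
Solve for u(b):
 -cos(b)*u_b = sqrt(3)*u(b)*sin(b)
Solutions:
 u(b) = C1*cos(b)^(sqrt(3))


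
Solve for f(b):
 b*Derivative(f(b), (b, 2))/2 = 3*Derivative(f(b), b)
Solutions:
 f(b) = C1 + C2*b^7


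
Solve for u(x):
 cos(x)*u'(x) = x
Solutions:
 u(x) = C1 + Integral(x/cos(x), x)


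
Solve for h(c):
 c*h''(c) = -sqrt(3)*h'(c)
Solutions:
 h(c) = C1 + C2*c^(1 - sqrt(3))


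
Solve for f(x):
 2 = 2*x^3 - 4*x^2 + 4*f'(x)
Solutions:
 f(x) = C1 - x^4/8 + x^3/3 + x/2


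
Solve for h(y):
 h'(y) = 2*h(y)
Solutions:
 h(y) = C1*exp(2*y)


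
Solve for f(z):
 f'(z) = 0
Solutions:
 f(z) = C1


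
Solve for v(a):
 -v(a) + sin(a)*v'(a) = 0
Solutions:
 v(a) = C1*sqrt(cos(a) - 1)/sqrt(cos(a) + 1)


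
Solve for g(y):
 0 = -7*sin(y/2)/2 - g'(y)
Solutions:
 g(y) = C1 + 7*cos(y/2)


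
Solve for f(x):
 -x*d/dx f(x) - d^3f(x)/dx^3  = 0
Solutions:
 f(x) = C1 + Integral(C2*airyai(-x) + C3*airybi(-x), x)


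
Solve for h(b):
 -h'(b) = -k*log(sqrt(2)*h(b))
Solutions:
 Integral(1/(2*log(_y) + log(2)), (_y, h(b))) = C1 + b*k/2


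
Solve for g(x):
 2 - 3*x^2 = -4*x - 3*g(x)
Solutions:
 g(x) = x^2 - 4*x/3 - 2/3


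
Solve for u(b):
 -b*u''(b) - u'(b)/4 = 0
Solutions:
 u(b) = C1 + C2*b^(3/4)


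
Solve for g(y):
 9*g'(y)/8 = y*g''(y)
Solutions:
 g(y) = C1 + C2*y^(17/8)


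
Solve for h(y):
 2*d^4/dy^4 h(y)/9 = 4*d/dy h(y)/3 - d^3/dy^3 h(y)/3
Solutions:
 h(y) = C1 + C2*exp(-y*((4*sqrt(33) + 23)^(-1/3) + 2 + (4*sqrt(33) + 23)^(1/3))/4)*sin(sqrt(3)*y*(-(4*sqrt(33) + 23)^(1/3) + (4*sqrt(33) + 23)^(-1/3))/4) + C3*exp(-y*((4*sqrt(33) + 23)^(-1/3) + 2 + (4*sqrt(33) + 23)^(1/3))/4)*cos(sqrt(3)*y*(-(4*sqrt(33) + 23)^(1/3) + (4*sqrt(33) + 23)^(-1/3))/4) + C4*exp(y*(-1 + (4*sqrt(33) + 23)^(-1/3) + (4*sqrt(33) + 23)^(1/3))/2)


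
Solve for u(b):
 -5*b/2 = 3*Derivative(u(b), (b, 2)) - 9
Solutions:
 u(b) = C1 + C2*b - 5*b^3/36 + 3*b^2/2


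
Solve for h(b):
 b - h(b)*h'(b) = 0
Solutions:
 h(b) = -sqrt(C1 + b^2)
 h(b) = sqrt(C1 + b^2)


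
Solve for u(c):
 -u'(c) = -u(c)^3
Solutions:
 u(c) = -sqrt(2)*sqrt(-1/(C1 + c))/2
 u(c) = sqrt(2)*sqrt(-1/(C1 + c))/2


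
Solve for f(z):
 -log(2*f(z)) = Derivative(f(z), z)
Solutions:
 Integral(1/(log(_y) + log(2)), (_y, f(z))) = C1 - z


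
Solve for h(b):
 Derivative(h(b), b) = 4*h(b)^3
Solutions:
 h(b) = -sqrt(2)*sqrt(-1/(C1 + 4*b))/2
 h(b) = sqrt(2)*sqrt(-1/(C1 + 4*b))/2


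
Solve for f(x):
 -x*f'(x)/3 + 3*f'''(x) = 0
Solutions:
 f(x) = C1 + Integral(C2*airyai(3^(1/3)*x/3) + C3*airybi(3^(1/3)*x/3), x)


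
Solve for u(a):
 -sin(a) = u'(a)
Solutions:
 u(a) = C1 + cos(a)


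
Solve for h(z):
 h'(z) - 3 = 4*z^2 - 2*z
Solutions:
 h(z) = C1 + 4*z^3/3 - z^2 + 3*z


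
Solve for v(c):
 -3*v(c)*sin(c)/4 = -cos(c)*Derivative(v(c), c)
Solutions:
 v(c) = C1/cos(c)^(3/4)


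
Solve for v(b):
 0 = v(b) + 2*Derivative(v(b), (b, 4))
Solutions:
 v(b) = (C1*sin(2^(1/4)*b/2) + C2*cos(2^(1/4)*b/2))*exp(-2^(1/4)*b/2) + (C3*sin(2^(1/4)*b/2) + C4*cos(2^(1/4)*b/2))*exp(2^(1/4)*b/2)


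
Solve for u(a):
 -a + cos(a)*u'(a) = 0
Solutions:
 u(a) = C1 + Integral(a/cos(a), a)


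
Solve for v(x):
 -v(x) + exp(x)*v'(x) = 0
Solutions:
 v(x) = C1*exp(-exp(-x))


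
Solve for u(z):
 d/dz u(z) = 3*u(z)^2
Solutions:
 u(z) = -1/(C1 + 3*z)


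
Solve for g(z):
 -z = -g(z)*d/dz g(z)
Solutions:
 g(z) = -sqrt(C1 + z^2)
 g(z) = sqrt(C1 + z^2)


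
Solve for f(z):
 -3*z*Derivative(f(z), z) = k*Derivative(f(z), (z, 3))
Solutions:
 f(z) = C1 + Integral(C2*airyai(3^(1/3)*z*(-1/k)^(1/3)) + C3*airybi(3^(1/3)*z*(-1/k)^(1/3)), z)


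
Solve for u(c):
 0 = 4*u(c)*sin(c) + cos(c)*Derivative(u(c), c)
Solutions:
 u(c) = C1*cos(c)^4


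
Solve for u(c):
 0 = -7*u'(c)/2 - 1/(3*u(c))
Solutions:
 u(c) = -sqrt(C1 - 84*c)/21
 u(c) = sqrt(C1 - 84*c)/21


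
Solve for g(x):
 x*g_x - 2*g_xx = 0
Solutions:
 g(x) = C1 + C2*erfi(x/2)


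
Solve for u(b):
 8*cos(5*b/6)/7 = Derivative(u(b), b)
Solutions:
 u(b) = C1 + 48*sin(5*b/6)/35


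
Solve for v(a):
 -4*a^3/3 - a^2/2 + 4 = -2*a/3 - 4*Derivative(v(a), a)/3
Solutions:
 v(a) = C1 + a^4/4 + a^3/8 - a^2/4 - 3*a


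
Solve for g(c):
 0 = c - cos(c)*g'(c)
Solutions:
 g(c) = C1 + Integral(c/cos(c), c)


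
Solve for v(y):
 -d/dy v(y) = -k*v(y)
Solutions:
 v(y) = C1*exp(k*y)


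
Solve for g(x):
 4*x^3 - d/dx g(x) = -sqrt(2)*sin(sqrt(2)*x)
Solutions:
 g(x) = C1 + x^4 - cos(sqrt(2)*x)


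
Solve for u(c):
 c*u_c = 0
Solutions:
 u(c) = C1


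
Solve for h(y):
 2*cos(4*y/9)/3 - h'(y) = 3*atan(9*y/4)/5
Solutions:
 h(y) = C1 - 3*y*atan(9*y/4)/5 + 2*log(81*y^2 + 16)/15 + 3*sin(4*y/9)/2


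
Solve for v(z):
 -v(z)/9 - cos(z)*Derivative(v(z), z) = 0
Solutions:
 v(z) = C1*(sin(z) - 1)^(1/18)/(sin(z) + 1)^(1/18)


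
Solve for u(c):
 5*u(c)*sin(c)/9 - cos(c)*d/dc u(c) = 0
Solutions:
 u(c) = C1/cos(c)^(5/9)


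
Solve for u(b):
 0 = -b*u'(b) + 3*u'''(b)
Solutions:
 u(b) = C1 + Integral(C2*airyai(3^(2/3)*b/3) + C3*airybi(3^(2/3)*b/3), b)


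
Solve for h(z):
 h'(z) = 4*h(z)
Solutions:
 h(z) = C1*exp(4*z)


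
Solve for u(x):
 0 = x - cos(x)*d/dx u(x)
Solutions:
 u(x) = C1 + Integral(x/cos(x), x)


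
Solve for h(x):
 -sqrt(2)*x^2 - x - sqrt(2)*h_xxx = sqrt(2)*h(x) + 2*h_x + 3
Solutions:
 h(x) = C1*exp(3^(1/3)*x*(-2*2^(5/6)*3^(1/3)/(9 + sqrt(3)*sqrt(8*sqrt(2) + 27))^(1/3) + 2^(2/3)*(9 + sqrt(3)*sqrt(8*sqrt(2) + 27))^(1/3))/12)*sin(3^(1/6)*x*(6*2^(5/6)/(9 + sqrt(3)*sqrt(8*sqrt(2) + 27))^(1/3) + 6^(2/3)*(9 + sqrt(3)*sqrt(8*sqrt(2) + 27))^(1/3))/12) + C2*exp(3^(1/3)*x*(-2*2^(5/6)*3^(1/3)/(9 + sqrt(3)*sqrt(8*sqrt(2) + 27))^(1/3) + 2^(2/3)*(9 + sqrt(3)*sqrt(8*sqrt(2) + 27))^(1/3))/12)*cos(3^(1/6)*x*(6*2^(5/6)/(9 + sqrt(3)*sqrt(8*sqrt(2) + 27))^(1/3) + 6^(2/3)*(9 + sqrt(3)*sqrt(8*sqrt(2) + 27))^(1/3))/12) + C3*exp(-3^(1/3)*x*(-2*2^(5/6)*3^(1/3)/(9 + sqrt(3)*sqrt(8*sqrt(2) + 27))^(1/3) + 2^(2/3)*(9 + sqrt(3)*sqrt(8*sqrt(2) + 27))^(1/3))/6) - x^2 + 3*sqrt(2)*x/2 - 3 - 3*sqrt(2)/2


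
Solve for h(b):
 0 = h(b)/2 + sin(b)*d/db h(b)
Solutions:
 h(b) = C1*(cos(b) + 1)^(1/4)/(cos(b) - 1)^(1/4)


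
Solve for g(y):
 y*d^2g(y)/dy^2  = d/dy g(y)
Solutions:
 g(y) = C1 + C2*y^2


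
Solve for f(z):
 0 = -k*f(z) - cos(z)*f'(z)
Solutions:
 f(z) = C1*exp(k*(log(sin(z) - 1) - log(sin(z) + 1))/2)


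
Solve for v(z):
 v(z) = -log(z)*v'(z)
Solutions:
 v(z) = C1*exp(-li(z))


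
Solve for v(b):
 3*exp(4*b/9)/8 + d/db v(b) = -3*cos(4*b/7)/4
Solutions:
 v(b) = C1 - 27*exp(4*b/9)/32 - 21*sin(4*b/7)/16


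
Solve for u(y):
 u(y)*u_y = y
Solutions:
 u(y) = -sqrt(C1 + y^2)
 u(y) = sqrt(C1 + y^2)


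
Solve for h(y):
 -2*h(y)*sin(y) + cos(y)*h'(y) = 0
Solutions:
 h(y) = C1/cos(y)^2


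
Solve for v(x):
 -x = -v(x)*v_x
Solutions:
 v(x) = -sqrt(C1 + x^2)
 v(x) = sqrt(C1 + x^2)


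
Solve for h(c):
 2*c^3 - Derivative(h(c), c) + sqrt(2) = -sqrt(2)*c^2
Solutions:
 h(c) = C1 + c^4/2 + sqrt(2)*c^3/3 + sqrt(2)*c


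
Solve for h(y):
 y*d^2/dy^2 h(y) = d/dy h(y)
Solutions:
 h(y) = C1 + C2*y^2


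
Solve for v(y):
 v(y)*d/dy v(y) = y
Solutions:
 v(y) = -sqrt(C1 + y^2)
 v(y) = sqrt(C1 + y^2)


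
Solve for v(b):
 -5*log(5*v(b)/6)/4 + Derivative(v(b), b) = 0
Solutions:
 -4*Integral(1/(log(_y) - log(6) + log(5)), (_y, v(b)))/5 = C1 - b


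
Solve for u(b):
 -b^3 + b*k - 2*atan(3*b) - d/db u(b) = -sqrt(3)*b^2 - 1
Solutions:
 u(b) = C1 - b^4/4 + sqrt(3)*b^3/3 + b^2*k/2 - 2*b*atan(3*b) + b + log(9*b^2 + 1)/3


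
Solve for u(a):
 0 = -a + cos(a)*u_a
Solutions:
 u(a) = C1 + Integral(a/cos(a), a)


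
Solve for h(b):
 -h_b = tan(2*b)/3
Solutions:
 h(b) = C1 + log(cos(2*b))/6


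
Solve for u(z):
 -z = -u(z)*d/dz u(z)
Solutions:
 u(z) = -sqrt(C1 + z^2)
 u(z) = sqrt(C1 + z^2)


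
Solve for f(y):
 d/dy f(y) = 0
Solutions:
 f(y) = C1


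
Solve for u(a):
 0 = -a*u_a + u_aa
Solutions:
 u(a) = C1 + C2*erfi(sqrt(2)*a/2)


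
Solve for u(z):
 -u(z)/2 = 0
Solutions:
 u(z) = 0


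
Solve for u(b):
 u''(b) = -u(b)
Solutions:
 u(b) = C1*sin(b) + C2*cos(b)


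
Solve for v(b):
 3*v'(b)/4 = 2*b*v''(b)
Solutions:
 v(b) = C1 + C2*b^(11/8)


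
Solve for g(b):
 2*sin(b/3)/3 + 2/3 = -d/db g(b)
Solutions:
 g(b) = C1 - 2*b/3 + 2*cos(b/3)


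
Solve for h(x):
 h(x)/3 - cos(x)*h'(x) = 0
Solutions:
 h(x) = C1*(sin(x) + 1)^(1/6)/(sin(x) - 1)^(1/6)


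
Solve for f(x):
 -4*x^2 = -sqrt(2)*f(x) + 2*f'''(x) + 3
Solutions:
 f(x) = C3*exp(2^(5/6)*x/2) + 2*sqrt(2)*x^2 + (C1*sin(2^(5/6)*sqrt(3)*x/4) + C2*cos(2^(5/6)*sqrt(3)*x/4))*exp(-2^(5/6)*x/4) + 3*sqrt(2)/2


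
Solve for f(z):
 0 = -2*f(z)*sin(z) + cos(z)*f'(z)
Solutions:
 f(z) = C1/cos(z)^2


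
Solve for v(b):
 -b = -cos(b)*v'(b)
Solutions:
 v(b) = C1 + Integral(b/cos(b), b)


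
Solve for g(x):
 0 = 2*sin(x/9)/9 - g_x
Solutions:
 g(x) = C1 - 2*cos(x/9)


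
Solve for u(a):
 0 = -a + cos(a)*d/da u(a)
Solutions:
 u(a) = C1 + Integral(a/cos(a), a)


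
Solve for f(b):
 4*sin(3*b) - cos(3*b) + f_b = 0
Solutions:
 f(b) = C1 + sin(3*b)/3 + 4*cos(3*b)/3


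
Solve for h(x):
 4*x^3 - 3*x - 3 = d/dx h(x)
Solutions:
 h(x) = C1 + x^4 - 3*x^2/2 - 3*x


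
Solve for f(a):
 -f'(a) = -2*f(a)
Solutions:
 f(a) = C1*exp(2*a)


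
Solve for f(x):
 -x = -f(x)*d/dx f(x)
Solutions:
 f(x) = -sqrt(C1 + x^2)
 f(x) = sqrt(C1 + x^2)


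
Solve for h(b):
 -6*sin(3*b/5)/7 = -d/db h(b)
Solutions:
 h(b) = C1 - 10*cos(3*b/5)/7


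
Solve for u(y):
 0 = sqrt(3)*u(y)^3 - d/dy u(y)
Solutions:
 u(y) = -sqrt(2)*sqrt(-1/(C1 + sqrt(3)*y))/2
 u(y) = sqrt(2)*sqrt(-1/(C1 + sqrt(3)*y))/2


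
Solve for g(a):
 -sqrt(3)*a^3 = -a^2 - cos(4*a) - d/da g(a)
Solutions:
 g(a) = C1 + sqrt(3)*a^4/4 - a^3/3 - sin(4*a)/4


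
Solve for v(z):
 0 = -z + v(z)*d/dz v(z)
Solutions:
 v(z) = -sqrt(C1 + z^2)
 v(z) = sqrt(C1 + z^2)


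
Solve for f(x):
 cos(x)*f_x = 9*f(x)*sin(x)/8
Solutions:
 f(x) = C1/cos(x)^(9/8)


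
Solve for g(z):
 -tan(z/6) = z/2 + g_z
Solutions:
 g(z) = C1 - z^2/4 + 6*log(cos(z/6))


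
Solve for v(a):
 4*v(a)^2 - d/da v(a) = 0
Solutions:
 v(a) = -1/(C1 + 4*a)


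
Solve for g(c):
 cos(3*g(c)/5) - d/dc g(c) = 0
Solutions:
 -c - 5*log(sin(3*g(c)/5) - 1)/6 + 5*log(sin(3*g(c)/5) + 1)/6 = C1


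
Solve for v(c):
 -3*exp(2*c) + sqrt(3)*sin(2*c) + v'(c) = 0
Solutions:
 v(c) = C1 + 3*exp(2*c)/2 + sqrt(3)*cos(2*c)/2


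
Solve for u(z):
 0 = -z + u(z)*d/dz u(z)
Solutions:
 u(z) = -sqrt(C1 + z^2)
 u(z) = sqrt(C1 + z^2)


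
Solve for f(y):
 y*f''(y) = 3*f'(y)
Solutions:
 f(y) = C1 + C2*y^4


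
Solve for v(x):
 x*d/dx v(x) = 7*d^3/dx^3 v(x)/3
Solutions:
 v(x) = C1 + Integral(C2*airyai(3^(1/3)*7^(2/3)*x/7) + C3*airybi(3^(1/3)*7^(2/3)*x/7), x)


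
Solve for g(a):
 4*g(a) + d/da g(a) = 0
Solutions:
 g(a) = C1*exp(-4*a)


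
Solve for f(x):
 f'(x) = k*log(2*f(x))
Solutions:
 Integral(1/(log(_y) + log(2)), (_y, f(x))) = C1 + k*x


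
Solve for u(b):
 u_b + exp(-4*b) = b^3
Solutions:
 u(b) = C1 + b^4/4 + exp(-4*b)/4


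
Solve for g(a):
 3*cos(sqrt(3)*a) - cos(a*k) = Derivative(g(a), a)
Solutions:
 g(a) = C1 + sqrt(3)*sin(sqrt(3)*a) - sin(a*k)/k


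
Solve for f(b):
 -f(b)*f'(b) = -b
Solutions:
 f(b) = -sqrt(C1 + b^2)
 f(b) = sqrt(C1 + b^2)


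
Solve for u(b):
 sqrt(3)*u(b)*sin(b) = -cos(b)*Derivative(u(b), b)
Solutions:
 u(b) = C1*cos(b)^(sqrt(3))


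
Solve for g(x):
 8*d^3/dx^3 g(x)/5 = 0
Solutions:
 g(x) = C1 + C2*x + C3*x^2


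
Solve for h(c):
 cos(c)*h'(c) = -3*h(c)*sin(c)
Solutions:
 h(c) = C1*cos(c)^3


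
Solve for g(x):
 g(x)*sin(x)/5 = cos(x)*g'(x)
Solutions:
 g(x) = C1/cos(x)^(1/5)


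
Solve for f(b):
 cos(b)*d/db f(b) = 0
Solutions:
 f(b) = C1


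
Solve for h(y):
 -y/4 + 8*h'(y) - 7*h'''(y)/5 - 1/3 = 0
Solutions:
 h(y) = C1 + C2*exp(-2*sqrt(70)*y/7) + C3*exp(2*sqrt(70)*y/7) + y^2/64 + y/24


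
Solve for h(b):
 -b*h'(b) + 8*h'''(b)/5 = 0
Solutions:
 h(b) = C1 + Integral(C2*airyai(5^(1/3)*b/2) + C3*airybi(5^(1/3)*b/2), b)


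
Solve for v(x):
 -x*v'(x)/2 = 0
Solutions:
 v(x) = C1


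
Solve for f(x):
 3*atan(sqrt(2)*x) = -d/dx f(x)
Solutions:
 f(x) = C1 - 3*x*atan(sqrt(2)*x) + 3*sqrt(2)*log(2*x^2 + 1)/4


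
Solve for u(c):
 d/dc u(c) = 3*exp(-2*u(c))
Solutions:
 u(c) = log(-sqrt(C1 + 6*c))
 u(c) = log(C1 + 6*c)/2


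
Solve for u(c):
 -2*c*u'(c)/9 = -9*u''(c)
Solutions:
 u(c) = C1 + C2*erfi(c/9)


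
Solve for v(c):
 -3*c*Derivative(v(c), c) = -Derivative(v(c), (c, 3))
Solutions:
 v(c) = C1 + Integral(C2*airyai(3^(1/3)*c) + C3*airybi(3^(1/3)*c), c)


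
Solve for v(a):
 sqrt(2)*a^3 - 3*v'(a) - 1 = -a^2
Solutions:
 v(a) = C1 + sqrt(2)*a^4/12 + a^3/9 - a/3


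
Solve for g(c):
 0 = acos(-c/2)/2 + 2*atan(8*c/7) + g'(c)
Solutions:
 g(c) = C1 - c*acos(-c/2)/2 - 2*c*atan(8*c/7) - sqrt(4 - c^2)/2 + 7*log(64*c^2 + 49)/8


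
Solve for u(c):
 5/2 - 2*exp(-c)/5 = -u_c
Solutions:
 u(c) = C1 - 5*c/2 - 2*exp(-c)/5


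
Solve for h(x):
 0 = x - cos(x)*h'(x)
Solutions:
 h(x) = C1 + Integral(x/cos(x), x)


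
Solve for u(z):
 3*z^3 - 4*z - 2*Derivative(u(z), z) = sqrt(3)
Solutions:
 u(z) = C1 + 3*z^4/8 - z^2 - sqrt(3)*z/2


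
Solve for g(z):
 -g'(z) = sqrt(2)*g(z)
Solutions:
 g(z) = C1*exp(-sqrt(2)*z)


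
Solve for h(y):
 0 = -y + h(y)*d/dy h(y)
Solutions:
 h(y) = -sqrt(C1 + y^2)
 h(y) = sqrt(C1 + y^2)


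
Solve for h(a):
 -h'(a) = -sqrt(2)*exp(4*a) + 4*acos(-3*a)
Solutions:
 h(a) = C1 - 4*a*acos(-3*a) - 4*sqrt(1 - 9*a^2)/3 + sqrt(2)*exp(4*a)/4


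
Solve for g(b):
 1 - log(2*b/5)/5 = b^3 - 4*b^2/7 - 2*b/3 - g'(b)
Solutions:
 g(b) = C1 + b^4/4 - 4*b^3/21 - b^2/3 + b*log(b)/5 - 6*b/5 - b*log(5)/5 + b*log(2)/5


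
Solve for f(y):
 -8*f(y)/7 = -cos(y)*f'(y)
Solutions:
 f(y) = C1*(sin(y) + 1)^(4/7)/(sin(y) - 1)^(4/7)


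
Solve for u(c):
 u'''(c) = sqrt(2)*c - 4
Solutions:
 u(c) = C1 + C2*c + C3*c^2 + sqrt(2)*c^4/24 - 2*c^3/3


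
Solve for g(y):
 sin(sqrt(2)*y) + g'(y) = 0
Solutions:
 g(y) = C1 + sqrt(2)*cos(sqrt(2)*y)/2
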